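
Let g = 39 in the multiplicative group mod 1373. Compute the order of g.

343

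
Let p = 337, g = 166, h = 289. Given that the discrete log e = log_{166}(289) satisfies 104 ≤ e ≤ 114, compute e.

Compute 166^104 mod 337 = 321, then multiply by 166 repeatedly:
  166^104=321  166^105=40  166^106=237  166^107=250  166^108=49
  166^109=46  166^110=222  166^111=119  166^112=208  166^113=154
  166^114=289
Found 289 at exponent 114.

114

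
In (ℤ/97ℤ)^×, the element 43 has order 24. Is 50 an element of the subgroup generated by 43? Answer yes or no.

yes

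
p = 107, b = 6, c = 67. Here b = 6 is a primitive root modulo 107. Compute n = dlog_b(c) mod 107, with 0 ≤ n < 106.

Baby-step giant-step with m = ceil(sqrt(106)) = 11.
Baby table (6^j mod 107 for j=0..10):
  0:1  1:6  2:36  3:2  4:12  5:72  6:4  7:24
  8:37  9:8  10:48
Giant step factor: 6^(-11) ≡ 94 (mod 107).
Scan 67·94^i mod 107 for i = 0, 1, …:
  i=0: 67   i=1: 92   i=2: 88   i=3: 33
  i=4: 106   i=5: 13   i=6: 45   i=7: 57
  i=8: 8
Match at i=8, j=9: n = 8·11 + 9 = 97.

97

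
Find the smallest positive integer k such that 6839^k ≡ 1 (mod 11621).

2905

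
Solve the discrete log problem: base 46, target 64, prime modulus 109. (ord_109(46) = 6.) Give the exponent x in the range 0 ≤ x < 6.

5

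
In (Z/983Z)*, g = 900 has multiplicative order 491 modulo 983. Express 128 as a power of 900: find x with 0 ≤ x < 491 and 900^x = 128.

332

Baby-step giant-step with m = ceil(sqrt(491)) = 23.
Baby table (900^j mod 983 for j=0..22):
  0:1  1:900  2:8  3:319  4:64  5:586  6:512  7:756
  8:164  9:150  10:329  11:217  12:666  13:753  14:413  15:126
  16:355  17:25  18:874  19:200  20:111  21:617  22:888
Giant step factor: 900^(-23) ≡ 749 (mod 983).
Scan 128·749^i mod 983 for i = 0, 1, …:
  i=0: 128   i=1: 521   i=2: 961   i=3: 233
  i=4: 526   i=5: 774   i=6: 739   i=7: 82
  i=8: 472   i=9: 631     …   i=13: 28
  i=14: 329
Match at i=14, j=10: x = 14·23 + 10 = 332.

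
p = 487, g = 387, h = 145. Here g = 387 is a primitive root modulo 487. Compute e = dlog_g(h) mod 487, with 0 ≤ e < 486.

Baby-step giant-step with m = ceil(sqrt(486)) = 23.
Baby table (387^j mod 487 for j=0..22):
  0:1  1:387  2:260  3:298  4:394  5:47  6:170  7:45
  8:370  9:12  10:261  11:198  12:167  13:345  14:77  15:92
  16:53  17:57  18:144  19:210  20:428  21:56  22:244
Giant step factor: 387^(-23) ≡ 224 (mod 487).
Scan 145·224^i mod 487 for i = 0, 1, …:
  i=0: 145   i=1: 338   i=2: 227   i=3: 200
  i=4: 483   i=5: 78   i=6: 427   i=7: 196
  i=8: 74   i=9: 18   i=10: 136   i=11: 270
  i=12: 92
Match at i=12, j=15: e = 12·23 + 15 = 291.

291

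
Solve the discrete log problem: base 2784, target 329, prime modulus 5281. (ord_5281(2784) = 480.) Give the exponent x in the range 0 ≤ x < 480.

Baby-step giant-step with m = ceil(sqrt(480)) = 22.
Baby table (2784^j mod 5281 for j=0..21):
  0:1  1:2784  2:3429  3:3569  4:2535  5:2024  6:5270  7:1062
  8:4529  9:2989  10:3801  11:4141  12:121  13:4161  14:2991  15:4088
  16:437  17:1978  18:3950  19:1758  20:4066  21:2561
Giant step factor: 2784^(-22) ≡ 2128 (mod 5281).
Scan 329·2128^i mod 5281 for i = 0, 1, …:
  i=0: 329   i=1: 3020   i=2: 4864   i=3: 5113
  i=4: 1604   i=5: 1786   i=6: 3569
Match at i=6, j=3: x = 6·22 + 3 = 135.

135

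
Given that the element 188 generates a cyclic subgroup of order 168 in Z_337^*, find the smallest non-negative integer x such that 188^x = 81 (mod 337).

100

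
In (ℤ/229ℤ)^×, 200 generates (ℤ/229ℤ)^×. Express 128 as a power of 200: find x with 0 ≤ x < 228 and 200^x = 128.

93

Baby-step giant-step with m = ceil(sqrt(228)) = 16.
Baby table (200^j mod 229 for j=0..15):
  0:1  1:200  2:154  3:114  4:129  5:152  6:172  7:50
  8:153  9:143  10:204  11:38  12:43  13:127  14:210  15:93
Giant step factor: 200^(-16) ≡ 9 (mod 229).
Scan 128·9^i mod 229 for i = 0, 1, …:
  i=0: 128   i=1: 7   i=2: 63   i=3: 109
  i=4: 65   i=5: 127
Match at i=5, j=13: x = 5·16 + 13 = 93.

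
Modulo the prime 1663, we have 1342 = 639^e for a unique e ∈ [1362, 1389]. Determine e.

Compute 639^1362 mod 1663 = 1342, then multiply by 639 repeatedly:
  639^1362=1342
Found 1342 at exponent 1362.

1362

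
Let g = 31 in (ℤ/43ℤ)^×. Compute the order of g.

The order of 31 must divide p − 1 = 42 = 2 · 3 · 7.
Divisors: 1, 2, 3, 6, 7, 14, 21, 42.
Check each in increasing order: 31^1 ≡ 31;  31^2 ≡ 15;  31^3 ≡ 35;  31^6 ≡ 21;  31^7 ≡ 6;  31^14 ≡ 36;  31^21 ≡ 1.
Smallest exponent giving 1 is 21.

21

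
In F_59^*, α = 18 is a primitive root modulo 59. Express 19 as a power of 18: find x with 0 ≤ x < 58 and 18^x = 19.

Baby-step giant-step with m = ceil(sqrt(58)) = 8.
Baby table (18^j mod 59 for j=0..7):
  0:1  1:18  2:29  3:50  4:15  5:34  6:22  7:42
Giant step factor: 18^(-8) ≡ 16 (mod 59).
Scan 19·16^i mod 59 for i = 0, 1, …:
  i=0: 19   i=1: 9   i=2: 26   i=3: 3
  i=4: 48   i=5: 1
Match at i=5, j=0: x = 5·8 + 0 = 40.

40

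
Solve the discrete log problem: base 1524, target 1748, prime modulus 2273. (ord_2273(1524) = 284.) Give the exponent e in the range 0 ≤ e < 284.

220

Baby-step giant-step with m = ceil(sqrt(284)) = 17.
Baby table (1524^j mod 2273 for j=0..16):
  0:1  1:1524  2:1843  3:1577  4:787  5:1517  6:267  7:41
  8:1113  9:554  10:1013  11:445  12:826  13:1855  14:1681  15:173
  16:2257
Giant step factor: 1524^(-17) ≡ 1590 (mod 2273).
Scan 1748·1590^i mod 2273 for i = 0, 1, …:
  i=0: 1748   i=1: 1714   i=2: 2206   i=3: 301
  i=4: 1260   i=5: 887   i=6: 1070   i=7: 1096
  i=8: 1522   i=9: 1508   i=10: 1978   i=11: 1461
  i=12: 2257
Match at i=12, j=16: e = 12·17 + 16 = 220.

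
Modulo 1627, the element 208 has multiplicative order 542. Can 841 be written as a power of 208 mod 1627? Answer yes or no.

yes

841 ∈ ⟨208⟩ iff 841^542 ≡ 1 (mod 1627), since |⟨208⟩| = 542.
841^542 mod 1627 = 1.
Since 1 = 1, 841 lies in the subgroup.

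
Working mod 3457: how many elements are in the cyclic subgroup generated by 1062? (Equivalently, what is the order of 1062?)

864

The order of 1062 must divide p − 1 = 3456 = 2^7 · 3^3.
Divisors: 1, 2, 3, 4, 6, 8, 9, 12, 16, 18, 24, 27, 32, 36, 48, 54, 64, 72, 96, 108, 128, 144, 192, 216, 288, 384, 432, 576, 864, 1152, 1728, 3456.
Check each in increasing order: 1062^1 ≡ 1062;  1062^2 ≡ 862;  1062^3 ≡ 2796;  1062^4 ≡ 3246;  1062^6 ≡ 1339;  1062^8 ≡ 3037;  1062^9 ≡ 3370;  1062^12 ≡ 2195;  1062^16 ≡ 93;  1062^18 ≡ 655;  1062^24 ≡ 2424;  1062^27 ≡ 1784;  1062^32 ≡ 1735;  1062^36 ≡ 357;  1062^48 ≡ 2333;  1062^54 ≡ 2216;  1062^64 ≡ 2635;  1062^72 ≡ 2997;  1062^96 ≡ 1571;  1062^108 ≡ 1716;  1062^128 ≡ 1569;  1062^144 ≡ 723;  1062^192 ≡ 3200;  1062^216 ≡ 2749;  1062^288 ≡ 722;  1062^384 ≡ 366;  1062^432 ≡ 3456;  1062^576 ≡ 2734;  1062^864 ≡ 1.
Smallest exponent giving 1 is 864.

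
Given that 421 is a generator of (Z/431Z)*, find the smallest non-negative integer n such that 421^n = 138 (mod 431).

218

Baby-step giant-step with m = ceil(sqrt(430)) = 21.
Baby table (421^j mod 431 for j=0..20):
  0:1  1:421  2:100  3:293  4:87  5:423  6:80  7:62
  8:242  9:166  10:64  11:222  12:366  13:219  14:396  15:350
  16:379  17:89  18:403  19:280  20:217
Giant step factor: 421^(-21) ≡ 316 (mod 431).
Scan 138·316^i mod 431 for i = 0, 1, …:
  i=0: 138   i=1: 77   i=2: 196   i=3: 303
  i=4: 66   i=5: 168   i=6: 75   i=7: 426
  i=8: 144   i=9: 249   i=10: 242
Match at i=10, j=8: n = 10·21 + 8 = 218.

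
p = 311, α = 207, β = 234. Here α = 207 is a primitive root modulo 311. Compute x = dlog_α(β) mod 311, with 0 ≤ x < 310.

90

Baby-step giant-step with m = ceil(sqrt(310)) = 18.
Baby table (207^j mod 311 for j=0..17):
  0:1  1:207  2:242  3:23  4:96  5:279  6:218  7:31
  8:197  9:38  10:91  11:177  12:252  13:227  14:28  15:198
  16:245  17:22
Giant step factor: 207^(-18) ≡ 14 (mod 311).
Scan 234·14^i mod 311 for i = 0, 1, …:
  i=0: 234   i=1: 166   i=2: 147   i=3: 192
  i=4: 200   i=5: 1
Match at i=5, j=0: x = 5·18 + 0 = 90.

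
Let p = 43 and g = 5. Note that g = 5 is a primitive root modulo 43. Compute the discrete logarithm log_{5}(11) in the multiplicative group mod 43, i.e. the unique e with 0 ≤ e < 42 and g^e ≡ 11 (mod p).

18

Successive powers of 5 modulo 43:
  5^0=1  5^1=5  5^2=25  5^3=39  5^4=23  5^5=29
  5^6=16  5^7=37  5^8=13  5^9=22  5^10=24  5^11=34
  5^12=41  5^13=33  5^14=36  5^15=8  5^16=40  5^17=28
  5^18=11
So 5^18 ≡ 11 (mod 43), giving e = 18.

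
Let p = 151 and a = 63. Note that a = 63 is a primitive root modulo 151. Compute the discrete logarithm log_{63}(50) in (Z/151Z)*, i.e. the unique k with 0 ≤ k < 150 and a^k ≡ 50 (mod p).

36

Baby-step giant-step with m = ceil(sqrt(150)) = 13.
Baby table (63^j mod 151 for j=0..12):
  0:1  1:63  2:43  3:142  4:37  5:66  6:81  7:120
  8:10  9:26  10:128  11:61  12:68
Giant step factor: 63^(-13) ≡ 89 (mod 151).
Scan 50·89^i mod 151 for i = 0, 1, …:
  i=0: 50   i=1: 71   i=2: 128
Match at i=2, j=10: k = 2·13 + 10 = 36.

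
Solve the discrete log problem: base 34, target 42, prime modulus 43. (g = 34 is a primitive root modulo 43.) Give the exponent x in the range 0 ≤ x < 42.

Successive powers of 34 modulo 43:
  34^0=1  34^1=34  34^2=38  34^3=2  34^4=25  34^5=33
  34^6=4  34^7=7  34^8=23  34^9=8  34^10=14  34^11=3
  34^12=16  34^13=28  34^14=6  34^15=32  34^16=13  34^17=12
  34^18=21  34^19=26  34^20=24  34^21=42
So 34^21 ≡ 42 (mod 43), giving x = 21.

21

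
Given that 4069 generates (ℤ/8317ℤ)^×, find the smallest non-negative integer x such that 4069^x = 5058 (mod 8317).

7840

Baby-step giant-step with m = ceil(sqrt(8316)) = 92.
Baby table (4069^j mod 8317 for j=0..91):
  0:1  1:4069  2:5931  3:5622  4:4168  5:1229  6:2284  7:3507
  8:6328  9:7517  10:5064  11:4207  12:1897  13:717  14:6523  15:2540
  16:5546  17:2653  18:7908  19:7496  20:2785  21:4411  22:273  23:4676
  24:5665  25:4478  26:6752  27:2837  28:8074  29:956  30:5925  31:6159
  32:1850  33:765  34:2227  35:4450  36:941  37:3109  38:364  39:690
  40:4781  41:426  42:3458  43:6555  44:7993  45:4047  46:7900  47:8212
  48:5239  49:1020  50:197  51:3161  52:4027  53:1373  54:6030  55:920
  56:830  57:568  58:7383  59:423  60:7885  61:5396  62:7761  63:8177
  64:4213  65:1360  66:3035  67:6987  68:2597  69:4603  70:8040  71:3999
  72:3879  73:6302  74:1527  75:564  76:7741  77:1650  78:2031  79:5358
  80:2845  81:7358  82:6819  83:999  84:6235  85:3365  86:2403  87:5332
  88:5172  89:2858  90:2036  91:752
Giant step factor: 4069^(-92) ≡ 5079 (mod 8317).
Scan 5058·5079^i mod 8317 for i = 0, 1, …:
  i=0: 5058   i=1: 6686   i=2: 8200   i=3: 4581
  i=4: 4250   i=5: 3135   i=6: 3927   i=7: 1067
  i=8: 4926   i=9: 1618     …   i=84: 6906
  i=85: 2785
Match at i=85, j=20: x = 85·92 + 20 = 7840.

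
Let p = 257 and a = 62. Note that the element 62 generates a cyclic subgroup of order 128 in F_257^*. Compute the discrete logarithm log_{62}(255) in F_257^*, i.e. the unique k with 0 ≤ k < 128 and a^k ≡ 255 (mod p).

88

Baby-step giant-step with m = ceil(sqrt(128)) = 12.
Baby table (62^j mod 257 for j=0..11):
  0:1  1:62  2:246  3:89  4:121  5:49  6:211  7:232
  8:249  9:18  10:88  11:59
Giant step factor: 62^(-12) ≡ 30 (mod 257).
Scan 255·30^i mod 257 for i = 0, 1, …:
  i=0: 255   i=1: 197   i=2: 256   i=3: 227
  i=4: 128   i=5: 242   i=6: 64   i=7: 121
Match at i=7, j=4: k = 7·12 + 4 = 88.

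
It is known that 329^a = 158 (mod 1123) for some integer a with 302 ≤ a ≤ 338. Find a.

321

Compute 329^302 mod 1123 = 105, then multiply by 329 repeatedly:
  329^302=105  329^303=855  329^304=545  329^305=748  329^306=155
  329^307=460  329^308=858  329^309=409  329^310=924  329^311=786
  329^312=304  329^313=69  329^314=241  329^315=679  329^316=1037
  329^317=904  329^318=944  329^319=628  329^320=1103  329^321=158
Found 158 at exponent 321.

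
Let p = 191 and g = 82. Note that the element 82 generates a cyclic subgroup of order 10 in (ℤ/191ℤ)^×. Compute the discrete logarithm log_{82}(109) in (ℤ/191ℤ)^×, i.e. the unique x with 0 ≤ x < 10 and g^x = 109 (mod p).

6

Successive powers of 82 modulo 191:
  82^0=1  82^1=82  82^2=39  82^3=142  82^4=184  82^5=190
  82^6=109
So 82^6 ≡ 109 (mod 191), giving x = 6.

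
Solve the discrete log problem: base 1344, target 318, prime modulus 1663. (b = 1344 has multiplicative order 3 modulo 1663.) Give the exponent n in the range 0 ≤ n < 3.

2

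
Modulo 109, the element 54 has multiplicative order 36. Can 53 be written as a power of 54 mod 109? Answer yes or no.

no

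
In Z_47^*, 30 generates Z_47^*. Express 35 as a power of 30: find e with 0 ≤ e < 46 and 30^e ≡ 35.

15

Baby-step giant-step with m = ceil(sqrt(46)) = 7.
Baby table (30^j mod 47 for j=0..6):
  0:1  1:30  2:7  3:22  4:2  5:13  6:14
Giant step factor: 30^(-7) ≡ 31 (mod 47).
Scan 35·31^i mod 47 for i = 0, 1, …:
  i=0: 35   i=1: 4   i=2: 30
Match at i=2, j=1: e = 2·7 + 1 = 15.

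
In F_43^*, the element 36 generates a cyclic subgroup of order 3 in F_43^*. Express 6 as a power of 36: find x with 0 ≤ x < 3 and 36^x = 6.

2

Successive powers of 36 modulo 43:
  36^0=1  36^1=36  36^2=6
So 36^2 ≡ 6 (mod 43), giving x = 2.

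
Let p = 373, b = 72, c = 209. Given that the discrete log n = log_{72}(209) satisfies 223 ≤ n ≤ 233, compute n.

Compute 72^223 mod 373 = 367, then multiply by 72 repeatedly:
  72^223=367  72^224=314  72^225=228  72^226=4  72^227=288
  72^228=221  72^229=246  72^230=181  72^231=350  72^232=209
Found 209 at exponent 232.

232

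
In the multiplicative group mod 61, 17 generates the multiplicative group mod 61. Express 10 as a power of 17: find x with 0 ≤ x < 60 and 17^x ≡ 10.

49

Baby-step giant-step with m = ceil(sqrt(60)) = 8.
Baby table (17^j mod 61 for j=0..7):
  0:1  1:17  2:45  3:33  4:12  5:21  6:52  7:30
Giant step factor: 17^(-8) ≡ 25 (mod 61).
Scan 10·25^i mod 61 for i = 0, 1, …:
  i=0: 10   i=1: 6   i=2: 28   i=3: 29
  i=4: 54   i=5: 8   i=6: 17
Match at i=6, j=1: x = 6·8 + 1 = 49.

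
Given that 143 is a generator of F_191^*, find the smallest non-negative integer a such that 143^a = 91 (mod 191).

149

Baby-step giant-step with m = ceil(sqrt(190)) = 14.
Baby table (143^j mod 191 for j=0..13):
  0:1  1:143  2:12  3:188  4:144  5:155  6:9  7:141
  8:108  9:164  10:150  11:58  12:81  13:123
Giant step factor: 143^(-14) ≡ 45 (mod 191).
Scan 91·45^i mod 191 for i = 0, 1, …:
  i=0: 91   i=1: 84   i=2: 151   i=3: 110
  i=4: 175   i=5: 44   i=6: 70   i=7: 94
  i=8: 28   i=9: 114   i=10: 164
Match at i=10, j=9: a = 10·14 + 9 = 149.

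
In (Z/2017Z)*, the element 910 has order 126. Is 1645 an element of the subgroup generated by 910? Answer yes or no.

1645 ∈ ⟨910⟩ iff 1645^126 ≡ 1 (mod 2017), since |⟨910⟩| = 126.
1645^126 mod 2017 = 1788.
Since 1788 ≠ 1, 1645 does not lie in the subgroup.

no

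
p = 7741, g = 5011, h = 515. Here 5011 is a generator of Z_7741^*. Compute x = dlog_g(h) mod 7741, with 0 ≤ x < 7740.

Baby-step giant-step with m = ceil(sqrt(7740)) = 88.
Baby table (5011^j mod 7741 for j=0..87):
  0:1  1:5011  2:6058  3:4177  4:7024  5:6678  6:6856  7:858
  8:3183  9:3553  10:7524  11:4094  12:1384  13:7029  14:769  15:6182
  16:6261  17:7339  18:5979  19:3099  20:643  21:1817  22:1571  23:7425
  24:3429  25:5440  26:3779  27:2083  28:3045  29:984  30:7548  31:502
  32:7438  33:6644  34:6784  35:3893  36:503  37:4708  38:4961  39:3220
  40:3176  41:7181  42:3823  43:5819  44:6403  45:6729  46:6964  47:176
  48:7203  49:5691  50:7498  51:5405  52:6437  53:6801  54:3929  55:2856
  56:6048  57:513  58:631  59:3613  60:6285  61:3747  62:4292  63:2714
  64:6658  65:7269  66:3554  67:4794  68:2411  69:5561  70:6312  71:7447
  72:5297  73:7119  74:2781  75:1791  76:2882  77:4737  78:3201  79:859
  80:453  81:1870  82:3960  83:3377  84:321  85:6144  86:1627  87:1624
Giant step factor: 5011^(-88) ≡ 5732 (mod 7741).
Scan 515·5732^i mod 7741 for i = 0, 1, …:
  i=0: 515   i=1: 2659   i=2: 7100   i=3: 2763
  i=4: 7171   i=5: 7203
Match at i=5, j=48: x = 5·88 + 48 = 488.

488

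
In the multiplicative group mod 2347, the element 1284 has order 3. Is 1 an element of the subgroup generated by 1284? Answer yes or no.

1 ∈ ⟨1284⟩ iff 1^3 ≡ 1 (mod 2347), since |⟨1284⟩| = 3.
1^3 mod 2347 = 1.
Since 1 = 1, 1 lies in the subgroup.

yes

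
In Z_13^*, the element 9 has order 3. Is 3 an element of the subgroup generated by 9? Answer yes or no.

yes

3 ∈ ⟨9⟩ iff 3^3 ≡ 1 (mod 13), since |⟨9⟩| = 3.
3^3 mod 13 = 1.
Since 1 = 1, 3 lies in the subgroup.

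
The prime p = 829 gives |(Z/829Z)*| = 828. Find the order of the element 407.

The order of 407 must divide p − 1 = 828 = 2^2 · 3^2 · 23.
Divisors: 1, 2, 3, 4, 6, 9, 12, 18, 23, 36, 46, 69, 92, 138, 207, 276, 414, 828.
Check each in increasing order: 407^1 ≡ 407;  407^2 ≡ 678;  407^3 ≡ 718;  407^4 ≡ 418;  407^6 ≡ 715;  407^9 ≡ 219;  407^12 ≡ 561;  407^18 ≡ 708;  407^23 ≡ 482;  407^36 ≡ 548;  407^46 ≡ 204;  407^69 ≡ 506;  407^92 ≡ 166;  407^138 ≡ 704;  407^207 ≡ 583;  407^276 ≡ 703;  407^414 ≡ 828;  407^828 ≡ 1.
Smallest exponent giving 1 is 828.

828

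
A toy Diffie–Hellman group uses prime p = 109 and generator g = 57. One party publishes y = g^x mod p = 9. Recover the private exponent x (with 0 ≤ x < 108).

68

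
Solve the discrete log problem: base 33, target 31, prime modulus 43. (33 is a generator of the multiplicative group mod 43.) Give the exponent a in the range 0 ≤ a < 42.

Successive powers of 33 modulo 43:
  33^0=1  33^1=33  33^2=14  33^3=32  33^4=24  33^5=18
  33^6=35  33^7=37  33^8=17  33^9=2  33^10=23  33^11=28
  33^12=21  33^13=5  33^14=36  33^15=27  33^16=31
So 33^16 ≡ 31 (mod 43), giving a = 16.

16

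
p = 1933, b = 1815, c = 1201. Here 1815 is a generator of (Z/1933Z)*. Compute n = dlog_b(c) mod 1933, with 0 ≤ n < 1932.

1282

Baby-step giant-step with m = ceil(sqrt(1932)) = 44.
Baby table (1815^j mod 1933 for j=0..43):
  0:1  1:1815  2:393  3:18  4:1742  5:1275  6:324  7:428
  8:1687  9:33  10:1905  11:1371  12:594  13:1429  14:1482  15:1027
  16:593  17:1547  18:1089  19:1009  20:784  21:272  22:765  23:581
  24:1030  25:239  26:793  27:1143  28:436  29:743  30:1244  31:116
  32:1776  33:1129  34:155  35:1040  36:992  37:857  38:1323  39:459
  40:1895  41:618  42:530  43:1249
Giant step factor: 1815^(-44) ≡ 836 (mod 1933).
Scan 1201·836^i mod 1933 for i = 0, 1, …:
  i=0: 1201   i=1: 809   i=2: 1707   i=3: 498
  i=4: 733   i=5: 27   i=6: 1309   i=7: 246
  i=8: 758   i=9: 1597     …   i=28: 1064
  i=29: 324
Match at i=29, j=6: n = 29·44 + 6 = 1282.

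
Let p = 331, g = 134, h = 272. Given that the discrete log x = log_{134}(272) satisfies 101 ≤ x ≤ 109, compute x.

Compute 134^101 mod 331 = 325, then multiply by 134 repeatedly:
  134^101=325  134^102=189  134^103=170  134^104=272
Found 272 at exponent 104.

104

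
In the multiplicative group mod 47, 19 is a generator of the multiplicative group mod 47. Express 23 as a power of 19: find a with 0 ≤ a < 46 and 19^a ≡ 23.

41

Baby-step giant-step with m = ceil(sqrt(46)) = 7.
Baby table (19^j mod 47 for j=0..6):
  0:1  1:19  2:32  3:44  4:37  5:45  6:9
Giant step factor: 19^(-7) ≡ 11 (mod 47).
Scan 23·11^i mod 47 for i = 0, 1, …:
  i=0: 23   i=1: 18   i=2: 10   i=3: 16
  i=4: 35   i=5: 9
Match at i=5, j=6: a = 5·7 + 6 = 41.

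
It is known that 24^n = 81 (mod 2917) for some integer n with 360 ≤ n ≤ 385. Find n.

364

Compute 24^360 mod 2917 = 287, then multiply by 24 repeatedly:
  24^360=287  24^361=1054  24^362=1960  24^363=368  24^364=81
Found 81 at exponent 364.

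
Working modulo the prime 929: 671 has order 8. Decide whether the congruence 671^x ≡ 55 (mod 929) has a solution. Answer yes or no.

55 ∈ ⟨671⟩ iff 55^8 ≡ 1 (mod 929), since |⟨671⟩| = 8.
55^8 mod 929 = 625.
Since 625 ≠ 1, 55 does not lie in the subgroup.

no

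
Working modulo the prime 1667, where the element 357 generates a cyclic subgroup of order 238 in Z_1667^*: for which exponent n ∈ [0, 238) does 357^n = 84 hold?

81

Baby-step giant-step with m = ceil(sqrt(238)) = 16.
Baby table (357^j mod 1667 for j=0..15):
  0:1  1:357  2:757  3:195  4:1268  5:919  6:1351  7:544
  8:836  9:59  10:1059  11:1321  12:1503  13:1464  14:877  15:1360
Giant step factor: 357^(-16) ≡ 867 (mod 1667).
Scan 84·867^i mod 1667 for i = 0, 1, …:
  i=0: 84   i=1: 1147   i=2: 917   i=3: 1547
  i=4: 981   i=5: 357
Match at i=5, j=1: n = 5·16 + 1 = 81.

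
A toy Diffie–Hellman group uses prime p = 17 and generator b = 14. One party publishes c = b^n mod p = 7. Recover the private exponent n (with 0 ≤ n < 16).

3

Successive powers of 14 modulo 17:
  14^0=1  14^1=14  14^2=9  14^3=7
So 14^3 ≡ 7 (mod 17), giving n = 3.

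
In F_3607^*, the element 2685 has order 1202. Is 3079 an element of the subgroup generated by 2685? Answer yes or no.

3079 ∈ ⟨2685⟩ iff 3079^1202 ≡ 1 (mod 3607), since |⟨2685⟩| = 1202.
3079^1202 mod 3607 = 2207.
Since 2207 ≠ 1, 3079 does not lie in the subgroup.

no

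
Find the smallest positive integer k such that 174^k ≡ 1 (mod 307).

The order of 174 must divide p − 1 = 306 = 2 · 3^2 · 17.
Divisors: 1, 2, 3, 6, 9, 17, 18, 34, 51, 102, 153, 306.
Check each in increasing order: 174^1 ≡ 174;  174^2 ≡ 190;  174^3 ≡ 211;  174^6 ≡ 6;  174^9 ≡ 38;  174^17 ≡ 33;  174^18 ≡ 216;  174^34 ≡ 168;  174^51 ≡ 18;  174^102 ≡ 17;  174^153 ≡ 306;  174^306 ≡ 1.
Smallest exponent giving 1 is 306.

306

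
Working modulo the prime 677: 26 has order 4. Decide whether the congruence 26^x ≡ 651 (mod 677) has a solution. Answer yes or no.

⟨26⟩ has order 4; its elements mod 677 are {1, 26, 651, 676}.
651 is in this set.

yes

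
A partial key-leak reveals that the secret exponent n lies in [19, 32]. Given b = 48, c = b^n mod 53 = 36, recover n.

24

Compute 48^19 mod 53 = 18, then multiply by 48 repeatedly:
  48^19=18  48^20=16  48^21=26  48^22=29  48^23=14
  48^24=36
Found 36 at exponent 24.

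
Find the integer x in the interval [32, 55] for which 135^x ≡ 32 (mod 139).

Compute 135^32 mod 139 = 13, then multiply by 135 repeatedly:
  135^32=13  135^33=87  135^34=69  135^35=2  135^36=131
  135^37=32
Found 32 at exponent 37.

37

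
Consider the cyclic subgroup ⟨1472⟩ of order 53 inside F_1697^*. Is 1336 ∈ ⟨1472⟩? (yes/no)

1336 ∈ ⟨1472⟩ iff 1336^53 ≡ 1 (mod 1697), since |⟨1472⟩| = 53.
1336^53 mod 1697 = 1.
Since 1 = 1, 1336 lies in the subgroup.

yes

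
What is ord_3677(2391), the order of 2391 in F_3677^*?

The order of 2391 must divide p − 1 = 3676 = 2^2 · 919.
Divisors: 1, 2, 4, 919, 1838, 3676.
Check each in increasing order: 2391^1 ≡ 2391;  2391^2 ≡ 2823;  2391^4 ≡ 1270;  2391^919 ≡ 1.
Smallest exponent giving 1 is 919.

919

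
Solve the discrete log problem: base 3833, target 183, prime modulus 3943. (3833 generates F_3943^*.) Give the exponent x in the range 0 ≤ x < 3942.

1951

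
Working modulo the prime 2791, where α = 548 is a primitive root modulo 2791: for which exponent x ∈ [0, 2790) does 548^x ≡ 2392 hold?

293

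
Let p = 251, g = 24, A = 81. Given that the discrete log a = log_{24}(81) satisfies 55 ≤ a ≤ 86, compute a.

84

Compute 24^55 mod 251 = 188, then multiply by 24 repeatedly:
  24^55=188  24^56=245  24^57=107  24^58=58  24^59=137
  24^60=25  24^61=98  24^62=93  24^63=224  24^64=105
  24^65=10  24^66=240  24^67=238  24^68=190  24^69=42
  24^70=4  24^71=96  24^72=45  24^73=76  24^74=67
  24^75=102  24^76=189  24^77=18  24^78=181  24^79=77
  24^80=91  24^81=176  24^82=208  24^83=223  24^84=81
Found 81 at exponent 84.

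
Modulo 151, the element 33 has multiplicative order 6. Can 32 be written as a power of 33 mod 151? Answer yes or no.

yes

32 ∈ ⟨33⟩ iff 32^6 ≡ 1 (mod 151), since |⟨33⟩| = 6.
32^6 mod 151 = 1.
Since 1 = 1, 32 lies in the subgroup.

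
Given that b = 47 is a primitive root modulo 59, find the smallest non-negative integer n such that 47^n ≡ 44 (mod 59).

39

Baby-step giant-step with m = ceil(sqrt(58)) = 8.
Baby table (47^j mod 59 for j=0..7):
  0:1  1:47  2:26  3:42  4:27  5:30  6:53  7:13
Giant step factor: 47^(-8) ≡ 45 (mod 59).
Scan 44·45^i mod 59 for i = 0, 1, …:
  i=0: 44   i=1: 33   i=2: 10   i=3: 37
  i=4: 13
Match at i=4, j=7: n = 4·8 + 7 = 39.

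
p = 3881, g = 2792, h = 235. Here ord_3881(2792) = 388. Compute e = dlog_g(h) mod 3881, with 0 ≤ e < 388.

322

Baby-step giant-step with m = ceil(sqrt(388)) = 20.
Baby table (2792^j mod 3881 for j=0..19):
  0:1  1:2792  2:2216  3:758  4:1191  5:3136  6:176  7:2386
  8:1916  9:1454  10:42  11:834  12:3809  13:788  14:3450  15:3639
  16:3511  17:3187  18:2852  19:2853
Giant step factor: 2792^(-20) ≡ 3870 (mod 3881).
Scan 235·3870^i mod 3881 for i = 0, 1, …:
  i=0: 235   i=1: 1296   i=2: 1268   i=3: 1576
  i=4: 2069   i=5: 527   i=6: 1965   i=7: 1671
  i=8: 1024   i=9: 379     …   i=15: 857
  i=16: 2216
Match at i=16, j=2: e = 16·20 + 2 = 322.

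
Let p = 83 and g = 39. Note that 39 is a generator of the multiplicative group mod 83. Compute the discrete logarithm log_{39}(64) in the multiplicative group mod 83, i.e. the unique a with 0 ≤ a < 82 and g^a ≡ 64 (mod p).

Successive powers of 39 modulo 83:
  39^0=1  39^1=39  39^2=27  39^3=57  39^4=65  39^5=45
  39^6=12  39^7=53  39^8=75  39^9=20  39^10=33  39^11=42
  39^12=61  39^13=55  39^14=70  39^15=74  39^16=64
So 39^16 ≡ 64 (mod 83), giving a = 16.

16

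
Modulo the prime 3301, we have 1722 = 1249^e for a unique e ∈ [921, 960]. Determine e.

943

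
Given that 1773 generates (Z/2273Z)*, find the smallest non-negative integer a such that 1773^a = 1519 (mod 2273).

Baby-step giant-step with m = ceil(sqrt(2272)) = 48.
Baby table (1773^j mod 2273 for j=0..47):
  0:1  1:1773  2:2243  3:1362  4:900  5:54  6:276  7:653
  8:812  9:867  10:643  11:1266  12:1167  13:661  14:1358  15:627
  16:174  17:1647  18:1599  19:596  20:2036  21:304  22:291  23:2245
  24:362  25:840  26:505  27:2076  28:761  29:1364  30:2173  31:2267
  32:727  33:180  34:920  35:1419  36:1949  37:617  38:628  39:1947
  40:1617  41:688  42:1496  43:2090  44:580  45:944  46:784  47:1229
Giant step factor: 1773^(-48) ≡ 164 (mod 2273).
Scan 1519·164^i mod 2273 for i = 0, 1, …:
  i=0: 1519   i=1: 1359   i=2: 122   i=3: 1824
  i=4: 1373   i=5: 145   i=6: 1050   i=7: 1725
  i=8: 1048   i=9: 1397     …   i=26: 1384
  i=27: 1949
Match at i=27, j=36: a = 27·48 + 36 = 1332.

1332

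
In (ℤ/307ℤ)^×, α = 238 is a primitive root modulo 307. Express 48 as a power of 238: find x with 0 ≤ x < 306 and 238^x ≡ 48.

Baby-step giant-step with m = ceil(sqrt(306)) = 18.
Baby table (238^j mod 307 for j=0..17):
  0:1  1:238  2:156  3:288  4:83  5:106  6:54  7:265
  8:135  9:202  10:184  11:198  12:153  13:188  14:229  15:163
  16:112  17:254
Giant step factor: 238^(-18) ≡ 216 (mod 307).
Scan 48·216^i mod 307 for i = 0, 1, …:
  i=0: 48   i=1: 237   i=2: 230   i=3: 253
  i=4: 2   i=5: 125   i=6: 291   i=7: 228
  i=8: 128   i=9: 18   i=10: 204   i=11: 163
Match at i=11, j=15: x = 11·18 + 15 = 213.

213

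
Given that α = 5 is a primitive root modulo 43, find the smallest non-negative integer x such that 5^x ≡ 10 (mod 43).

Baby-step giant-step with m = ceil(sqrt(42)) = 7.
Baby table (5^j mod 43 for j=0..6):
  0:1  1:5  2:25  3:39  4:23  5:29  6:16
Giant step factor: 5^(-7) ≡ 7 (mod 43).
Scan 10·7^i mod 43 for i = 0, 1, …:
  i=0: 10   i=1: 27   i=2: 17   i=3: 33
  i=4: 16
Match at i=4, j=6: x = 4·7 + 6 = 34.

34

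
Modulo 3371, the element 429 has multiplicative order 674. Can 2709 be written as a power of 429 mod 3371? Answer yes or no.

yes

2709 ∈ ⟨429⟩ iff 2709^674 ≡ 1 (mod 3371), since |⟨429⟩| = 674.
2709^674 mod 3371 = 1.
Since 1 = 1, 2709 lies in the subgroup.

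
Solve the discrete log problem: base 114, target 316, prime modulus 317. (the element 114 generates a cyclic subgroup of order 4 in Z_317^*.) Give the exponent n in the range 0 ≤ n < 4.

2

Successive powers of 114 modulo 317:
  114^0=1  114^1=114  114^2=316
So 114^2 ≡ 316 (mod 317), giving n = 2.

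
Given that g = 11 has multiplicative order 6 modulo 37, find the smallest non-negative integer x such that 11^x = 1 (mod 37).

0

Successive powers of 11 modulo 37:
  11^0=1
So 11^0 ≡ 1 (mod 37), giving x = 0.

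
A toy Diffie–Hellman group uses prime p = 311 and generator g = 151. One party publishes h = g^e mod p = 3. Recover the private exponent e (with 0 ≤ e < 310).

Baby-step giant-step with m = ceil(sqrt(310)) = 18.
Baby table (151^j mod 311 for j=0..17):
  0:1  1:151  2:98  3:181  4:274  5:11  6:106  7:145
  8:125  9:215  10:121  11:233  12:40  13:131  14:188  15:87
  16:75  17:129
Giant step factor: 151^(-18) ≡ 30 (mod 311).
Scan 3·30^i mod 311 for i = 0, 1, …:
  i=0: 3   i=1: 90   i=2: 212   i=3: 140
  i=4: 157   i=5: 45   i=6: 106
Match at i=6, j=6: e = 6·18 + 6 = 114.

114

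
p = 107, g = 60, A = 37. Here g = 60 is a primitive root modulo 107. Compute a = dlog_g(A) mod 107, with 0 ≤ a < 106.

Baby-step giant-step with m = ceil(sqrt(106)) = 11.
Baby table (60^j mod 107 for j=0..10):
  0:1  1:60  2:69  3:74  4:53  5:77  6:19  7:70
  8:27  9:15  10:44
Giant step factor: 60^(-11) ≡ 55 (mod 107).
Scan 37·55^i mod 107 for i = 0, 1, …:
  i=0: 37   i=1: 2   i=2: 3   i=3: 58
  i=4: 87   i=5: 77
Match at i=5, j=5: a = 5·11 + 5 = 60.

60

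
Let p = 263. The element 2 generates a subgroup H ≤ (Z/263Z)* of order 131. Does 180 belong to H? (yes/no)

180 ∈ ⟨2⟩ iff 180^131 ≡ 1 (mod 263), since |⟨2⟩| = 131.
180^131 mod 263 = 262.
Since 262 ≠ 1, 180 does not lie in the subgroup.

no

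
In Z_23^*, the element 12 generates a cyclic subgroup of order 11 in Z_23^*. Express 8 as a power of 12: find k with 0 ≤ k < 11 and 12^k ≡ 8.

Successive powers of 12 modulo 23:
  12^0=1  12^1=12  12^2=6  12^3=3  12^4=13  12^5=18
  12^6=9  12^7=16  12^8=8
So 12^8 ≡ 8 (mod 23), giving k = 8.

8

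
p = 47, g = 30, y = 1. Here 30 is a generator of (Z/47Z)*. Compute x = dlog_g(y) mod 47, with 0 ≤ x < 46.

Successive powers of 30 modulo 47:
  30^0=1
So 30^0 ≡ 1 (mod 47), giving x = 0.

0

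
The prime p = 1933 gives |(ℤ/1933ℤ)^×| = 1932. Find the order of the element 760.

The order of 760 must divide p − 1 = 1932 = 2^2 · 3 · 7 · 23.
Divisors: 1, 2, 3, 4, 6, 7, 12, 14, 21, 23, 28, 42, 46, 69, 84, 92, 138, 161, 276, 322, 483, 644, 966, 1932.
Check each in increasing order: 760^1 ≡ 760;  760^2 ≡ 1566;  760^3 ≡ 1365;  760^4 ≡ 1312;  760^6 ≡ 1746;  760^7 ≡ 922;  760^12 ≡ 175;  760^14 ≡ 1497;  760^21 ≡ 72;  760^23 ≡ 638;  760^28 ≡ 662;  760^42 ≡ 1318;  760^46 ≡ 1114;  760^69 ≡ 1321;  760^84 ≡ 1290;  760^92 ≡ 10;  760^138 ≡ 1475;  760^161 ≡ 1612;  760^276 ≡ 1000;  760^322 ≡ 592;  760^483 ≡ 1335;  760^644 ≡ 591;  760^966 ≡ 1932;  760^1932 ≡ 1.
Smallest exponent giving 1 is 1932.

1932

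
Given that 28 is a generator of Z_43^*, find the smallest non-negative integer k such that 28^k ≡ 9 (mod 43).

34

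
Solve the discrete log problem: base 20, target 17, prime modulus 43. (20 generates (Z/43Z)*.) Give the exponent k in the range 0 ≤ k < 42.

Baby-step giant-step with m = ceil(sqrt(42)) = 7.
Baby table (20^j mod 43 for j=0..6):
  0:1  1:20  2:13  3:2  4:40  5:26  6:4
Giant step factor: 20^(-7) ≡ 7 (mod 43).
Scan 17·7^i mod 43 for i = 0, 1, …:
  i=0: 17   i=1: 33   i=2: 16   i=3: 26
Match at i=3, j=5: k = 3·7 + 5 = 26.

26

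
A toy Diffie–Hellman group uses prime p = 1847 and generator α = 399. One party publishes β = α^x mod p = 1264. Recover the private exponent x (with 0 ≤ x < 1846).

1090

Baby-step giant-step with m = ceil(sqrt(1846)) = 43.
Baby table (399^j mod 1847 for j=0..42):
  0:1  1:399  2:359  3:1022  4:1438  5:1192  6:929  7:1271
  8:1051  9:80  10:521  11:1015  12:492  13:526  14:1163  15:440
  16:95  17:965  18:859  19:1046  20:1779  21:573  22:1446  23:690
  24:107  25:212  26:1473  27:381  28:565  29:101  30:1512  31:1166
  32:1637  33:1172  34:337  35:1479  36:928  37:872  38:692  39:905
  40:930  41:1670  42:1410
Giant step factor: 399^(-43) ≡ 119 (mod 1847).
Scan 1264·119^i mod 1847 for i = 0, 1, …:
  i=0: 1264   i=1: 809   i=2: 227   i=3: 1155
  i=4: 767   i=5: 770   i=6: 1127   i=7: 1129
  i=8: 1367   i=9: 137     …   i=24: 966
  i=25: 440
Match at i=25, j=15: x = 25·43 + 15 = 1090.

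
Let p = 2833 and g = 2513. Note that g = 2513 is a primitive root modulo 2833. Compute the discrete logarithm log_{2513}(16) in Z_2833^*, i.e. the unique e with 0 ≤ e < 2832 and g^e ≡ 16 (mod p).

Baby-step giant-step with m = ceil(sqrt(2832)) = 54.
Baby table (2513^j mod 2833 for j=0..53):
  0:1  1:2513  2:412  3:1311  4:2597  5:1862  6:1923  7:2234
  8:1869  9:2516  10:2285  11:2547  12:864  13:1154  14:1843  15:2337
  16:72  17:2457  18:1334  19:903  20:6  21:913  22:2472  23:2200
  24:1417  25:2673  26:206  27:2072  28:2715  29:931  30:2378  31:1117
  32:2351  33:1258  34:2559  35:2690  36:432  37:577  38:2338  39:2585
  40:36  41:2645  42:667  43:1868  44:3  45:1873  46:1236  47:1100
  48:2125  49:2753  50:103  51:1036  52:2774  53:1882
Giant step factor: 2513^(-54) ≡ 2173 (mod 2833).
Scan 16·2173^i mod 2833 for i = 0, 1, …:
  i=0: 16   i=1: 772   i=2: 420   i=3: 434
  i=4: 2526   i=5: 1477   i=6: 2565   i=7: 1234
  i=8: 1464   i=9: 2646     …   i=49: 875
  i=50: 432
Match at i=50, j=36: e = 50·54 + 36 = 2736.

2736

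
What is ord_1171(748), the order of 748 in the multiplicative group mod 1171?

90

The order of 748 must divide p − 1 = 1170 = 2 · 3^2 · 5 · 13.
Divisors: 1, 2, 3, 5, 6, 9, 10, 13, 15, 18, 26, 30, 39, 45, 65, 78, 90, 117, 130, 195, 234, 390, 585, 1170.
Check each in increasing order: 748^1 ≡ 748;  748^2 ≡ 937;  748^3 ≡ 618;  748^5 ≡ 592;  748^6 ≡ 178;  748^9 ≡ 1101;  748^10 ≡ 335;  748^13 ≡ 934;  748^15 ≡ 421;  748^18 ≡ 216;  748^26 ≡ 1132;  748^30 ≡ 420;  748^39 ≡ 1046;  748^45 ≡ 1170;  748^65 ≡ 191;  748^78 ≡ 402;  748^90 ≡ 1.
Smallest exponent giving 1 is 90.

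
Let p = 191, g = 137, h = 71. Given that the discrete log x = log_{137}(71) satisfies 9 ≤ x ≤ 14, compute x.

9

Compute 137^9 mod 191 = 71, then multiply by 137 repeatedly:
  137^9=71
Found 71 at exponent 9.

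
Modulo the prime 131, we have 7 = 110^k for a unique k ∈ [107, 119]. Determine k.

Compute 110^107 mod 131 = 93, then multiply by 110 repeatedly:
  110^107=93  110^108=12  110^109=10  110^110=52  110^111=87
  110^112=7
Found 7 at exponent 112.

112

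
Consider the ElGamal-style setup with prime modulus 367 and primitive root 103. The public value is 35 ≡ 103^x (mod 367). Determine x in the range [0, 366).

Baby-step giant-step with m = ceil(sqrt(366)) = 20.
Baby table (103^j mod 367 for j=0..19):
  0:1  1:103  2:333  3:168  4:55  5:160  6:332  7:65
  8:89  9:359  10:277  11:272  12:124  13:294  14:188  15:280
  16:214  17:22  18:64  19:353
Giant step factor: 103^(-20) ≡ 240 (mod 367).
Scan 35·240^i mod 367 for i = 0, 1, …:
  i=0: 35   i=1: 326   i=2: 69   i=3: 45
  i=4: 157   i=5: 246   i=6: 320   i=7: 97
  i=8: 159   i=9: 359
Match at i=9, j=9: x = 9·20 + 9 = 189.

189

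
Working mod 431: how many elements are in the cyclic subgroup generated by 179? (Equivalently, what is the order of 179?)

215

The order of 179 must divide p − 1 = 430 = 2 · 5 · 43.
Divisors: 1, 2, 5, 10, 43, 86, 215, 430.
Check each in increasing order: 179^1 ≡ 179;  179^2 ≡ 147;  179^5 ≡ 217;  179^10 ≡ 110;  179^43 ≡ 116;  179^86 ≡ 95;  179^215 ≡ 1.
Smallest exponent giving 1 is 215.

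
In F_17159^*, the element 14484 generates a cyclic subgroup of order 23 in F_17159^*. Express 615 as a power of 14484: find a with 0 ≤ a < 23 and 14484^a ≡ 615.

Successive powers of 14484 modulo 17159:
  14484^0=1  14484^1=14484  14484^2=322  14484^3=13759  14484^4=730  14484^5=3376
  14484^6=11993  14484^7=6055  14484^8=971  14484^9=10743  14484^10=3800  14484^11=10287
  14484^12=5311  14484^13=727  14484^14=11401  14484^15=11027  14484^16=16255  14484^17=15940
  14484^18=615
So 14484^18 ≡ 615 (mod 17159), giving a = 18.

18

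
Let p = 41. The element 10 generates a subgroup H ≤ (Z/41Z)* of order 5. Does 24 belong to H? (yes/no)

⟨10⟩ has order 5; its elements mod 41 are {1, 10, 16, 18, 37}.
24 is not in this set.

no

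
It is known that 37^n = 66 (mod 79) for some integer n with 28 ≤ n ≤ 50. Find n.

49

Compute 37^28 mod 79 = 45, then multiply by 37 repeatedly:
  37^28=45  37^29=6  37^30=64  37^31=77  37^32=5
  37^33=27  37^34=51  37^35=70  37^36=62  37^37=3
  37^38=32  37^39=78  37^40=42  37^41=53  37^42=65
  37^43=35  37^44=31  37^45=41  37^46=16  37^47=39
  37^48=21  37^49=66
Found 66 at exponent 49.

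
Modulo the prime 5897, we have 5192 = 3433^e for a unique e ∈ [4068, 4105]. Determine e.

4091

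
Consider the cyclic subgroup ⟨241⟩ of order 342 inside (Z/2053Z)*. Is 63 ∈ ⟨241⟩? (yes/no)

63 ∈ ⟨241⟩ iff 63^342 ≡ 1 (mod 2053), since |⟨241⟩| = 342.
63^342 mod 2053 = 1855.
Since 1855 ≠ 1, 63 does not lie in the subgroup.

no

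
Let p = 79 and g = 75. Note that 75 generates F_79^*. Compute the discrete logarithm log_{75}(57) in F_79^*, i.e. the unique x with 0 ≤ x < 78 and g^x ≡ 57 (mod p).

9

Baby-step giant-step with m = ceil(sqrt(78)) = 9.
Baby table (75^j mod 79 for j=0..8):
  0:1  1:75  2:16  3:15  4:19  5:3  6:67  7:48
  8:45
Giant step factor: 75^(-9) ≡ 61 (mod 79).
Scan 57·61^i mod 79 for i = 0, 1, …:
  i=0: 57   i=1: 1
Match at i=1, j=0: x = 1·9 + 0 = 9.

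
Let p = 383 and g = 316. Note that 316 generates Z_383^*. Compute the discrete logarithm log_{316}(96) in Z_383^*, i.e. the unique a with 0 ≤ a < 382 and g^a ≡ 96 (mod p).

322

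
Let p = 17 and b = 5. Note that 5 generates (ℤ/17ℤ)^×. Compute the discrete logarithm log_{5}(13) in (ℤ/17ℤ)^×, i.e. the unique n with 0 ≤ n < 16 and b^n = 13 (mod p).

Successive powers of 5 modulo 17:
  5^0=1  5^1=5  5^2=8  5^3=6  5^4=13
So 5^4 ≡ 13 (mod 17), giving n = 4.

4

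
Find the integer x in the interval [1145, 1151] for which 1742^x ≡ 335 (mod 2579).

1151

Compute 1742^1145 mod 2579 = 2037, then multiply by 1742 repeatedly:
  1742^1145=2037  1742^1146=2329  1742^1147=351  1742^1148=219  1742^1149=2385
  1742^1150=2480  1742^1151=335
Found 335 at exponent 1151.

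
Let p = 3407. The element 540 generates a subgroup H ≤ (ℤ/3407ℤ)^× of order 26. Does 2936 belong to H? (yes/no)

2936 ∈ ⟨540⟩ iff 2936^26 ≡ 1 (mod 3407), since |⟨540⟩| = 26.
2936^26 mod 3407 = 2051.
Since 2051 ≠ 1, 2936 does not lie in the subgroup.

no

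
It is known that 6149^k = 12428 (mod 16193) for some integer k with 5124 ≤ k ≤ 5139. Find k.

5125

Compute 6149^5124 mod 16193 = 1166, then multiply by 6149 repeatedly:
  6149^5124=1166  6149^5125=12428
Found 12428 at exponent 5125.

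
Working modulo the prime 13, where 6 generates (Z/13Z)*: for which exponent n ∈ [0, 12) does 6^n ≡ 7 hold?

7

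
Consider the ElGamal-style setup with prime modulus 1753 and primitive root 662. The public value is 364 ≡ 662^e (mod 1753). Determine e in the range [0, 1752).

92

Baby-step giant-step with m = ceil(sqrt(1752)) = 42.
Baby table (662^j mod 1753 for j=0..41):
  0:1  1:662  2:1747  3:1287  4:36  5:1043  6:1537  7:754
  8:1296  9:735  10:989  11:849  12:1078  13:165  14:544  15:763
  16:242  17:681  18:301  19:1173  20:1700  21:1727  22:318  23:156
  24:1598  25:817  26:930  27:357  28:1432  29:1364  30:173  31:581
  32:715  33:20  34:969  35:1633  36:1198  37:720  38:1577  39:939
  40:1056  41:1378
Giant step factor: 662^(-42) ≡ 153 (mod 1753).
Scan 364·153^i mod 1753 for i = 0, 1, …:
  i=0: 364   i=1: 1349   i=2: 1296
Match at i=2, j=8: e = 2·42 + 8 = 92.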